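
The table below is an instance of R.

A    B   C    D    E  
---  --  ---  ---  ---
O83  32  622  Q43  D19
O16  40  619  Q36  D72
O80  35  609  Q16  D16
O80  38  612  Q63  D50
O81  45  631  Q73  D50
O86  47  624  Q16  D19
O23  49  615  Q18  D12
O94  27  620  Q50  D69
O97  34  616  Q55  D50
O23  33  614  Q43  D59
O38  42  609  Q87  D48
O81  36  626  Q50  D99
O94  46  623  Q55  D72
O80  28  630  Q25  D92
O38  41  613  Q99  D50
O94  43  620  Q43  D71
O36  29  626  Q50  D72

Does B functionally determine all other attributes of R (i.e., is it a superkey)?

All 17 rows have distinct B values, so B → (all attributes) holds and B is a superkey.

Yes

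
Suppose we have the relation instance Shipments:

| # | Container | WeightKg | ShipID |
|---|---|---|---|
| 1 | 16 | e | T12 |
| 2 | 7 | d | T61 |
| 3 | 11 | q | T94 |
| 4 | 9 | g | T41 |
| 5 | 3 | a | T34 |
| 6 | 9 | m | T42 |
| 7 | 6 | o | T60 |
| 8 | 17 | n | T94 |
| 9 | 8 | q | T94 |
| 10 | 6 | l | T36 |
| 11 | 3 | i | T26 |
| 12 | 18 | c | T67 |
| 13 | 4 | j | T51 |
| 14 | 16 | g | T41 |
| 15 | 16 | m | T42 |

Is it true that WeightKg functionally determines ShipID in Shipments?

Yes

WeightKg=e: row 1 → ShipID = T12 ✓
WeightKg=d: row 2 → ShipID = T61 ✓
WeightKg=q: rows 3, 9 → ShipID = T94, T94 ✓
WeightKg=g: rows 4, 14 → ShipID = T41, T41 ✓
WeightKg=a: row 5 → ShipID = T34 ✓
WeightKg=m: rows 6, 15 → ShipID = T42, T42 ✓
WeightKg=o: row 7 → ShipID = T60 ✓
WeightKg=n: row 8 → ShipID = T94 ✓
WeightKg=l: row 10 → ShipID = T36 ✓
WeightKg=i: row 11 → ShipID = T26 ✓
WeightKg=c: row 12 → ShipID = T67 ✓
WeightKg=j: row 13 → ShipID = T51 ✓
Every WeightKg value is associated with a single ShipID value, so WeightKg → ShipID holds.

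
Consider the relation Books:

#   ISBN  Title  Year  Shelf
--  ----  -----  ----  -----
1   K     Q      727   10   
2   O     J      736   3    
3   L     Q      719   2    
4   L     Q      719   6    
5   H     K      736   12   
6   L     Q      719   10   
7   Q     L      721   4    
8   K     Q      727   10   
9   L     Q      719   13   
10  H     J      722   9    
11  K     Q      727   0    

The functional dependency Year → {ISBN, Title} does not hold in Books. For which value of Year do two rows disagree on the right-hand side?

Year=727: rows 1, 8, 11 → {ISBN,Title} = (K, Q), (K, Q), (K, Q) ✓
Year=736: rows 2, 5 → {ISBN,Title} takes values {(O, J), (H, K)} — violation
Year=719: rows 3, 4, 6, 9 → {ISBN,Title} = (L, Q), (L, Q), (L, Q), (L, Q) ✓
Year=721: row 7 → {ISBN,Title} = (Q, L) ✓
Year=722: row 10 → {ISBN,Title} = (H, J) ✓
The only Year value with inconsistent RHS is Year=736.

736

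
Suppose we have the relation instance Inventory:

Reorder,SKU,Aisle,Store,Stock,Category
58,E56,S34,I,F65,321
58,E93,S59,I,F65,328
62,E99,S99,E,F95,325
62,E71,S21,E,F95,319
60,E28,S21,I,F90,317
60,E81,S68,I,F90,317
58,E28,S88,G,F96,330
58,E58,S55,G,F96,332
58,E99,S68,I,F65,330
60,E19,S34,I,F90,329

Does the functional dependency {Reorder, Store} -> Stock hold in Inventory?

(Reorder=58, Store=I): 3 rows → Stock = F65, F65, F65 ✓
(Reorder=62, Store=E): 2 rows → Stock = F95, F95 ✓
(Reorder=60, Store=I): 3 rows → Stock = F90, F90, F90 ✓
(Reorder=58, Store=G): 2 rows → Stock = F96, F96 ✓
Every {Reorder, Store} value is associated with a single Stock value, so {Reorder, Store} -> Stock holds.

Yes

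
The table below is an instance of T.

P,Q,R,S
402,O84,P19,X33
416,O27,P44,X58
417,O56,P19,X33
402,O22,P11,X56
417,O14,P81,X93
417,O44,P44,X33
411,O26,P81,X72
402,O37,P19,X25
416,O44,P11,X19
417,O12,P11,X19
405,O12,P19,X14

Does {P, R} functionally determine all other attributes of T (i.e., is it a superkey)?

No

Two distinct rows share (P=402, R=P19), so {P, R} does not determine every attribute — not a superkey.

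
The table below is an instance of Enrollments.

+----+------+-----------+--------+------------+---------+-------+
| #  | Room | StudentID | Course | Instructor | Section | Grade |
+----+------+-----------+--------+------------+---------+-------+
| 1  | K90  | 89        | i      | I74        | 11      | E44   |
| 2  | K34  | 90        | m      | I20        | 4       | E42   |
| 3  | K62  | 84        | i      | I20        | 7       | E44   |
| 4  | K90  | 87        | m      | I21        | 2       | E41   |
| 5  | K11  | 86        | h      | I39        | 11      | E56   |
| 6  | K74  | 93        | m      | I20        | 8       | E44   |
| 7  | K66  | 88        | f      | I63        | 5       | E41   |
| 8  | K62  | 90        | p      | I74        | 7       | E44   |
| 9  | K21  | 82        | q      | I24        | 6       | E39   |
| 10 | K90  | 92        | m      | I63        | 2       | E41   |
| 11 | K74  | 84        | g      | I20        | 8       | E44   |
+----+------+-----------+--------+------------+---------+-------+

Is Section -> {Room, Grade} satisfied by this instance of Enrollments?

Section=11: rows 1, 5 → {Room,Grade} takes values {(K90, E44), (K11, E56)} — violation
Section=4: row 2 → {Room,Grade} = (K34, E42) ✓
Section=7: rows 3, 8 → {Room,Grade} = (K62, E44), (K62, E44) ✓
Section=2: rows 4, 10 → {Room,Grade} = (K90, E41), (K90, E41) ✓
Section=8: rows 6, 11 → {Room,Grade} = (K74, E44), (K74, E44) ✓
Section=5: row 7 → {Room,Grade} = (K66, E41) ✓
Section=6: row 9 → {Room,Grade} = (K21, E39) ✓
Two rows agree on Section but differ on {Room, Grade}, so Section -> {Room, Grade} does not hold.

No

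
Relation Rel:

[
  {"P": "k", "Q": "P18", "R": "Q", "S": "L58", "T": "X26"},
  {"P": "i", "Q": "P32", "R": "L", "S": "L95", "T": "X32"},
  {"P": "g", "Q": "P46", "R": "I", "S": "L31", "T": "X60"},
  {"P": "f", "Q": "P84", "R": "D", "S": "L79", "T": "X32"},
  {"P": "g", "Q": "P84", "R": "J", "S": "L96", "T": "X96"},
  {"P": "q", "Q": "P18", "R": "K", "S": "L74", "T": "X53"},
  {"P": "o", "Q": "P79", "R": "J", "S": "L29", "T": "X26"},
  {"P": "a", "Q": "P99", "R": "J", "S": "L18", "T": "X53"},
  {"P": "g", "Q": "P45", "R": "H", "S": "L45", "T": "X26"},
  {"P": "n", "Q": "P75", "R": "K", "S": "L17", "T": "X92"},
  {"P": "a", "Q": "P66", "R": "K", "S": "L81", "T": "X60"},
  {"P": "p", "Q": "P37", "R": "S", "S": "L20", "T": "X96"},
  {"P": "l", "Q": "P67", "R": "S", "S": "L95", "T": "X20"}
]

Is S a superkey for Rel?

No

Two distinct rows share S=L95, so S does not determine every attribute — not a superkey.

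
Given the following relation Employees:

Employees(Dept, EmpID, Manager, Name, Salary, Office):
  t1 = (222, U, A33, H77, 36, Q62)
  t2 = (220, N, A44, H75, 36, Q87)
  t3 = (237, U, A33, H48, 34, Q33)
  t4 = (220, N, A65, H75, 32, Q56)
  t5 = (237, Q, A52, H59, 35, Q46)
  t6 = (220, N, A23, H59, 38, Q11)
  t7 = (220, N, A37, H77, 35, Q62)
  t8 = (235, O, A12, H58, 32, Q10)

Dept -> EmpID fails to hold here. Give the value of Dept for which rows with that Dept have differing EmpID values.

237

Dept=222: row 1 → EmpID = U ✓
Dept=220: rows 2, 4, 6, 7 → EmpID = N, N, N, N ✓
Dept=237: rows 3, 5 → EmpID takes values {U, Q} — violation
Dept=235: row 8 → EmpID = O ✓
The only Dept value with inconsistent EmpID is Dept=237.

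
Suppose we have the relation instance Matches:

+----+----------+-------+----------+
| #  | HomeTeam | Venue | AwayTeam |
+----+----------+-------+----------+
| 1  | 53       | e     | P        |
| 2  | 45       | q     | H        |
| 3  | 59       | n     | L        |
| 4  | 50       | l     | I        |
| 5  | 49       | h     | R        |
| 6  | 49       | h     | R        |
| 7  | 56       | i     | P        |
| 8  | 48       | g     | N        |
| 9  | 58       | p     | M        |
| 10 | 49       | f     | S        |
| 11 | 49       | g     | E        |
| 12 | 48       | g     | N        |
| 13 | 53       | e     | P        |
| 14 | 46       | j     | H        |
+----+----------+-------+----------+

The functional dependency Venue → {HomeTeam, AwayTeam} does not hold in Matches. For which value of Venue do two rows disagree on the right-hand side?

g

Venue=e: rows 1, 13 → {HomeTeam,AwayTeam} = (53, P), (53, P) ✓
Venue=q: row 2 → {HomeTeam,AwayTeam} = (45, H) ✓
Venue=n: row 3 → {HomeTeam,AwayTeam} = (59, L) ✓
Venue=l: row 4 → {HomeTeam,AwayTeam} = (50, I) ✓
Venue=h: rows 5, 6 → {HomeTeam,AwayTeam} = (49, R), (49, R) ✓
Venue=i: row 7 → {HomeTeam,AwayTeam} = (56, P) ✓
Venue=g: rows 8, 11, 12 → {HomeTeam,AwayTeam} takes values {(48, N), (49, E)} — violation
Venue=p: row 9 → {HomeTeam,AwayTeam} = (58, M) ✓
Venue=f: row 10 → {HomeTeam,AwayTeam} = (49, S) ✓
Venue=j: row 14 → {HomeTeam,AwayTeam} = (46, H) ✓
The only Venue value with inconsistent RHS is Venue=g.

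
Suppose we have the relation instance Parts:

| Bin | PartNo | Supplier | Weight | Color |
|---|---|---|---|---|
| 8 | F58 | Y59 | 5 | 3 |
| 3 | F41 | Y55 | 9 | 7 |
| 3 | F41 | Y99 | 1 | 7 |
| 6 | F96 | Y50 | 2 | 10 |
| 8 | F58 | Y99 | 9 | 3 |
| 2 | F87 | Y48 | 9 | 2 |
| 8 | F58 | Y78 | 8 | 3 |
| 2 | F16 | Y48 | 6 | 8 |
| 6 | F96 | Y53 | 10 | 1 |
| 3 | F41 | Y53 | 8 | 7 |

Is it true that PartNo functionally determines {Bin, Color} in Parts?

PartNo=F58: 3 rows → {Bin,Color} = (8, 3), (8, 3), (8, 3) ✓
PartNo=F41: 3 rows → {Bin,Color} = (3, 7), (3, 7), (3, 7) ✓
PartNo=F96: 2 rows → {Bin,Color} takes values {(6, 10), (6, 1)} — violation
PartNo=F87: 1 row → {Bin,Color} = (2, 2) ✓
PartNo=F16: 1 row → {Bin,Color} = (2, 8) ✓
Two rows agree on PartNo but differ on {Bin, Color}, so PartNo -> {Bin, Color} does not hold.

No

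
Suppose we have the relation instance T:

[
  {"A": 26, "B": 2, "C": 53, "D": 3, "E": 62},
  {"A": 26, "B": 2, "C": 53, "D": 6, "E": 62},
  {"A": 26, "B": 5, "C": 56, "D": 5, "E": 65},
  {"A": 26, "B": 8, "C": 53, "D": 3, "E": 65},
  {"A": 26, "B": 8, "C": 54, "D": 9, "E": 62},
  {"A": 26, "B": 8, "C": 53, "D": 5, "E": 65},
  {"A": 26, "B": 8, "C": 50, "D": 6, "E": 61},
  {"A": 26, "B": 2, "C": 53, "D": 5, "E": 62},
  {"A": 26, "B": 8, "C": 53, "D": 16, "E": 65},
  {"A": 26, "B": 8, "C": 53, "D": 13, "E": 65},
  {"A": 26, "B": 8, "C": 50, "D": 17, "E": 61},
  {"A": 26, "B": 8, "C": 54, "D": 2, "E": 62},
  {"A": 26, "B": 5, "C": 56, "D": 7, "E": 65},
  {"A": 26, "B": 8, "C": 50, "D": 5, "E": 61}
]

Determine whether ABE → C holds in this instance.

(A=26, B=2, E=62): 3 rows → C = 53, 53, 53 ✓
(A=26, B=5, E=65): 2 rows → C = 56, 56 ✓
(A=26, B=8, E=65): 4 rows → C = 53, 53, 53, 53 ✓
(A=26, B=8, E=62): 2 rows → C = 54, 54 ✓
(A=26, B=8, E=61): 3 rows → C = 50, 50, 50 ✓
Every ABE value is associated with a single C value, so ABE → C holds.

Yes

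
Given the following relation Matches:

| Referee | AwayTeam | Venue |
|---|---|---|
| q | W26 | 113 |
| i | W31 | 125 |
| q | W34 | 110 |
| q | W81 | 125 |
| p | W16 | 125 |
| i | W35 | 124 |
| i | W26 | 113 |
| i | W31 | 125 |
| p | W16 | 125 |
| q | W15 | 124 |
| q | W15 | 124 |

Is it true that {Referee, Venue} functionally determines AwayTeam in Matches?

Yes

(Referee=q, Venue=113): 1 row → AwayTeam = W26 ✓
(Referee=i, Venue=125): 2 rows → AwayTeam = W31, W31 ✓
(Referee=q, Venue=110): 1 row → AwayTeam = W34 ✓
(Referee=q, Venue=125): 1 row → AwayTeam = W81 ✓
(Referee=p, Venue=125): 2 rows → AwayTeam = W16, W16 ✓
(Referee=i, Venue=124): 1 row → AwayTeam = W35 ✓
(Referee=i, Venue=113): 1 row → AwayTeam = W26 ✓
(Referee=q, Venue=124): 2 rows → AwayTeam = W15, W15 ✓
Every {Referee, Venue} value is associated with a single AwayTeam value, so {Referee, Venue} -> AwayTeam holds.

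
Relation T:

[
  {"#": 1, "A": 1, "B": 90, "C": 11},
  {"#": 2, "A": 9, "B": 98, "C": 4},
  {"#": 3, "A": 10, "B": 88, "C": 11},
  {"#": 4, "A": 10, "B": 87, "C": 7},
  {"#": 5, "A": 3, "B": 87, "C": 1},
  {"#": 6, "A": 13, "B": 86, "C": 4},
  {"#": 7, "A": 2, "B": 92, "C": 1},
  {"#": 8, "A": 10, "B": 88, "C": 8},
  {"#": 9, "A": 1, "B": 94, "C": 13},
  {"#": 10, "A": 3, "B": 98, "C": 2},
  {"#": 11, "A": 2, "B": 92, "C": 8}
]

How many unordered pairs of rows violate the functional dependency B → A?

2

B=98: violating pairs (2,10) — 1 pair.
B=88: all 2 rows agree on A — 0 pairs.
B=87: violating pairs (4,5) — 1 pair.
B=92: all 2 rows agree on A — 0 pairs.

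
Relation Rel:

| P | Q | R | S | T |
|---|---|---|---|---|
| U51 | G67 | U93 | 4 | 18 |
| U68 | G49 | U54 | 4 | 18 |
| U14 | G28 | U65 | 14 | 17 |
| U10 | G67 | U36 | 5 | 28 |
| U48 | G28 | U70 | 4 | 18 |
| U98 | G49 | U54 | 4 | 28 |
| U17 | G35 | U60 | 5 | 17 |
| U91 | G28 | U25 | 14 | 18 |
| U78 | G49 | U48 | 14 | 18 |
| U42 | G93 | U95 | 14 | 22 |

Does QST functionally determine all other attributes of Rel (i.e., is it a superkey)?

All 10 rows have distinct QST values, so QST → (all attributes) holds and QST is a superkey.

Yes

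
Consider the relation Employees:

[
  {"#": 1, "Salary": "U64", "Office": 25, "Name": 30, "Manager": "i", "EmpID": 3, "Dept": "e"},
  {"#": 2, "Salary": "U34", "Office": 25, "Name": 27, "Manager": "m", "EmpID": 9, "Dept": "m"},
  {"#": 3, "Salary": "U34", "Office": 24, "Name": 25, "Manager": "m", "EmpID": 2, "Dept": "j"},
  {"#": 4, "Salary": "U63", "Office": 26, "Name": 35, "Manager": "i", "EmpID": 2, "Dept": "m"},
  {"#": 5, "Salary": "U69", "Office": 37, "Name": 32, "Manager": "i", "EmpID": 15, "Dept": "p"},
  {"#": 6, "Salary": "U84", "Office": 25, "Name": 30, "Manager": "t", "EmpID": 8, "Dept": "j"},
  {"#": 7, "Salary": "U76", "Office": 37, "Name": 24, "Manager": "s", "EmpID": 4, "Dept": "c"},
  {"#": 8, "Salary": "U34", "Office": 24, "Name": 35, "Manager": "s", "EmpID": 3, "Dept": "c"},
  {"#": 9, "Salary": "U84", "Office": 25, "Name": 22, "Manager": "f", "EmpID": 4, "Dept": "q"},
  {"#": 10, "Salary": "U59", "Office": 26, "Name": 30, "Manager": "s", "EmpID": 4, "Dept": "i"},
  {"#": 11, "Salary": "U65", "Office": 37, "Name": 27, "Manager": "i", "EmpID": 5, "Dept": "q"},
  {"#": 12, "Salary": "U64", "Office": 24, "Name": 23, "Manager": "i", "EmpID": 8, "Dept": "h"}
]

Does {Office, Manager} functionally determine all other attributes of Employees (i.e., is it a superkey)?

No

Rows 5 and 11 have the same {Office, Manager} value (Office=37, Manager=i) but are distinct tuples, so {Office, Manager} does not determine every attribute — not a superkey.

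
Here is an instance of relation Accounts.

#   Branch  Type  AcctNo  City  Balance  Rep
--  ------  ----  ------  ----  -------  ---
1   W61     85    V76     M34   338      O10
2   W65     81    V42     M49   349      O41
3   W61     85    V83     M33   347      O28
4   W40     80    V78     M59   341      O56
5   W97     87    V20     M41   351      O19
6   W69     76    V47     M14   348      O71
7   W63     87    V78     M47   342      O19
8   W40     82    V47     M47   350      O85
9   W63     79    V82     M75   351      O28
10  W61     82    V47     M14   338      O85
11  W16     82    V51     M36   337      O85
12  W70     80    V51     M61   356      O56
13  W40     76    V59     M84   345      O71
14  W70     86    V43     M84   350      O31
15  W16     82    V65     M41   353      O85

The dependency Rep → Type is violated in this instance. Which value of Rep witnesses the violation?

Rep=O10: row 1 → Type = 85 ✓
Rep=O41: row 2 → Type = 81 ✓
Rep=O28: rows 3, 9 → Type takes values {85, 79} — violation
Rep=O56: rows 4, 12 → Type = 80, 80 ✓
Rep=O19: rows 5, 7 → Type = 87, 87 ✓
Rep=O71: rows 6, 13 → Type = 76, 76 ✓
Rep=O85: rows 8, 10, 11, 15 → Type = 82, 82, 82, 82 ✓
Rep=O31: row 14 → Type = 86 ✓
The only Rep value with inconsistent Type is Rep=O28.

O28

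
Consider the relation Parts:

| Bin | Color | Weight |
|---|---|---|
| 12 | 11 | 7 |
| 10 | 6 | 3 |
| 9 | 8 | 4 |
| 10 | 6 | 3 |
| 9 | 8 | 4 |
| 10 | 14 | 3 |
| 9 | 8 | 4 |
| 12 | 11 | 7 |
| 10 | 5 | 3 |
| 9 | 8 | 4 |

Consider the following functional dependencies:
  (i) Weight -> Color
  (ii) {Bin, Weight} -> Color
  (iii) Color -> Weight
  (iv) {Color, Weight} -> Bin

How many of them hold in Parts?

(i) Weight -> Color: Weight=3: 4 rows → Color takes values {6, 14, 5} — violation — fails.
(ii) {Bin, Weight} -> Color: (Bin=10, Weight=3): 4 rows → Color takes values {6, 14, 5} — violation — fails.
(iii) Color -> Weight: every LHS value maps to a single RHS value — holds.
(iv) {Color, Weight} -> Bin: every LHS value maps to a single RHS value — holds.
2 of the 4 dependencies hold.

2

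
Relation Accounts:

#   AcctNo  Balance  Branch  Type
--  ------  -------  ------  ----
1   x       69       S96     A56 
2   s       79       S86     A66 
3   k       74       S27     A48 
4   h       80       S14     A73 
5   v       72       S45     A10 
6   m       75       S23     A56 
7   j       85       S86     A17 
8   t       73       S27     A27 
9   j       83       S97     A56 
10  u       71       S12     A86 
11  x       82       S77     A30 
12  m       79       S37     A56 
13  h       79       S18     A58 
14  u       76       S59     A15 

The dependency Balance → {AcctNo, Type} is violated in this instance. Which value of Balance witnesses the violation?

79

Balance=69: row 1 → {AcctNo,Type} = (x, A56) ✓
Balance=79: rows 2, 12, 13 → {AcctNo,Type} takes values {(s, A66), (m, A56), (h, A58)} — violation
Balance=74: row 3 → {AcctNo,Type} = (k, A48) ✓
Balance=80: row 4 → {AcctNo,Type} = (h, A73) ✓
Balance=72: row 5 → {AcctNo,Type} = (v, A10) ✓
Balance=75: row 6 → {AcctNo,Type} = (m, A56) ✓
Balance=85: row 7 → {AcctNo,Type} = (j, A17) ✓
Balance=73: row 8 → {AcctNo,Type} = (t, A27) ✓
Balance=83: row 9 → {AcctNo,Type} = (j, A56) ✓
Balance=71: row 10 → {AcctNo,Type} = (u, A86) ✓
Balance=82: row 11 → {AcctNo,Type} = (x, A30) ✓
Balance=76: row 14 → {AcctNo,Type} = (u, A15) ✓
The only Balance value with inconsistent RHS is Balance=79.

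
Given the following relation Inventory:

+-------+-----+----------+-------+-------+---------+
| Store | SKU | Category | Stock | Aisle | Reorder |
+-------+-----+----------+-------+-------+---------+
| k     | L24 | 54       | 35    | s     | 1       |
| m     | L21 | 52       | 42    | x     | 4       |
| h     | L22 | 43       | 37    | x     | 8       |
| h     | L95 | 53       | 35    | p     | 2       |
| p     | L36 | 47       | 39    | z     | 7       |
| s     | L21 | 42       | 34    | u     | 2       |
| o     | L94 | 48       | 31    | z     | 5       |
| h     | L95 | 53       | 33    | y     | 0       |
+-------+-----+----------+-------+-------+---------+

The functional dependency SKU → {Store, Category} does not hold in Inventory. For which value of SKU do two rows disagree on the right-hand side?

SKU=L24: 1 row → {Store,Category} = (k, 54) ✓
SKU=L21: 2 rows → {Store,Category} takes values {(m, 52), (s, 42)} — violation
SKU=L22: 1 row → {Store,Category} = (h, 43) ✓
SKU=L95: 2 rows → {Store,Category} = (h, 53), (h, 53) ✓
SKU=L36: 1 row → {Store,Category} = (p, 47) ✓
SKU=L94: 1 row → {Store,Category} = (o, 48) ✓
The only SKU value with inconsistent RHS is SKU=L21.

L21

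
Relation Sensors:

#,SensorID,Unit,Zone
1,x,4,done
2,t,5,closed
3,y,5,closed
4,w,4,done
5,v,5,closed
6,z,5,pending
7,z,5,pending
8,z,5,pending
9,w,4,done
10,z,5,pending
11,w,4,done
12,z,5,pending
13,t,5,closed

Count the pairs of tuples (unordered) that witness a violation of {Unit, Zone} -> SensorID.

8

(Unit=4, Zone=done): violating pairs (1,4), (1,9), (1,11) — 3 pairs.
(Unit=5, Zone=closed): violating pairs (2,3), (2,5), (3,5), (3,13), (5,13) — 5 pairs.
(Unit=5, Zone=pending): all 5 rows agree on SensorID — 0 pairs.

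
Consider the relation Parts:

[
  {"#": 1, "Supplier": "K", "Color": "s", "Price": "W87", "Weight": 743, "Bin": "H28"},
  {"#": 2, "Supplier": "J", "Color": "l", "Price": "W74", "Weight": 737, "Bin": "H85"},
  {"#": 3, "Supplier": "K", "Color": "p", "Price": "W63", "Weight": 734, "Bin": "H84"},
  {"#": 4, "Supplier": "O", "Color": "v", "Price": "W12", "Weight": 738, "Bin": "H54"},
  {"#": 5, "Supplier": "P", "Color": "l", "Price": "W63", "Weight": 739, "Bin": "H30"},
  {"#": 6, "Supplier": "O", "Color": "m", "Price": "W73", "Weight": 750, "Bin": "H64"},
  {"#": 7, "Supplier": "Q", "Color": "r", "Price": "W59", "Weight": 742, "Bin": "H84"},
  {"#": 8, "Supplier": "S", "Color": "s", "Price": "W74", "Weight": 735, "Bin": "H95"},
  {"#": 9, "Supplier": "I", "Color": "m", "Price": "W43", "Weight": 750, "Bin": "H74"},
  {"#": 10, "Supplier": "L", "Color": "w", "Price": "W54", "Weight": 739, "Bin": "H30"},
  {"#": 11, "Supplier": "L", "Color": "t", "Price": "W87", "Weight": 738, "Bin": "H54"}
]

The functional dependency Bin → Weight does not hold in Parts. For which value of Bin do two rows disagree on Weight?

H84

Bin=H28: row 1 → Weight = 743 ✓
Bin=H85: row 2 → Weight = 737 ✓
Bin=H84: rows 3, 7 → Weight takes values {734, 742} — violation
Bin=H54: rows 4, 11 → Weight = 738, 738 ✓
Bin=H30: rows 5, 10 → Weight = 739, 739 ✓
Bin=H64: row 6 → Weight = 750 ✓
Bin=H95: row 8 → Weight = 735 ✓
Bin=H74: row 9 → Weight = 750 ✓
The only Bin value with inconsistent Weight is Bin=H84.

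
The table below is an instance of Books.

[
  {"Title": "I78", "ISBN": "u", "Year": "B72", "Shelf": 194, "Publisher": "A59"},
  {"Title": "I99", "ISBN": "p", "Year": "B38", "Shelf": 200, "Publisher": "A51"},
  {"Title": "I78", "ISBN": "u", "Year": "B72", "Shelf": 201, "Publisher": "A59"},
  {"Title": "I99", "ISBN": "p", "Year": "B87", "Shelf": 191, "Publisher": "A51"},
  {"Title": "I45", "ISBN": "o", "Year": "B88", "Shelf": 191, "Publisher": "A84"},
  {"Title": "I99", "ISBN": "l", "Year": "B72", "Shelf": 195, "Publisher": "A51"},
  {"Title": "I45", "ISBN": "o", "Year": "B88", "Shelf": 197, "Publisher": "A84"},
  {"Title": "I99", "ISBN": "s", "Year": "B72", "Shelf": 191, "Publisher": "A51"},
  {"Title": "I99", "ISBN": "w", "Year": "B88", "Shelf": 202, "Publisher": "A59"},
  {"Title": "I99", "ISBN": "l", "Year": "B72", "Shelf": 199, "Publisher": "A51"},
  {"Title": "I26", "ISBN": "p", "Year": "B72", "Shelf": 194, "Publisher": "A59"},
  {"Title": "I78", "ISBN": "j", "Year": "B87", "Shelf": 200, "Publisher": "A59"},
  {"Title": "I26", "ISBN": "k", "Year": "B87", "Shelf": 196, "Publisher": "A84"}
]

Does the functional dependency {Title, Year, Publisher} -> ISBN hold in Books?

No

(Title=I78, Year=B72, Publisher=A59): 2 rows → ISBN = u, u ✓
(Title=I99, Year=B38, Publisher=A51): 1 row → ISBN = p ✓
(Title=I99, Year=B87, Publisher=A51): 1 row → ISBN = p ✓
(Title=I45, Year=B88, Publisher=A84): 2 rows → ISBN = o, o ✓
(Title=I99, Year=B72, Publisher=A51): 3 rows → ISBN takes values {l, s} — violation
(Title=I99, Year=B88, Publisher=A59): 1 row → ISBN = w ✓
(Title=I26, Year=B72, Publisher=A59): 1 row → ISBN = p ✓
(Title=I78, Year=B87, Publisher=A59): 1 row → ISBN = j ✓
(Title=I26, Year=B87, Publisher=A84): 1 row → ISBN = k ✓
Two rows agree on {Title, Year, Publisher} but differ on ISBN, so {Title, Year, Publisher} -> ISBN does not hold.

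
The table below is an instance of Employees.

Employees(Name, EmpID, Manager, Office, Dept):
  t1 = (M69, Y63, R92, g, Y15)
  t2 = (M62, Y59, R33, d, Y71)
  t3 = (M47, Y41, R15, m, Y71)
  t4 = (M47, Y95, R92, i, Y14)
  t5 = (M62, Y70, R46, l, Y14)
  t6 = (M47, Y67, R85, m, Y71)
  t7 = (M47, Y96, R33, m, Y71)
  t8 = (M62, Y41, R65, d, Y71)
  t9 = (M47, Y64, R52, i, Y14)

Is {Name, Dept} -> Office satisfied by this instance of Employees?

(Name=M69, Dept=Y15): row 1 → Office = g ✓
(Name=M62, Dept=Y71): rows 2, 8 → Office = d, d ✓
(Name=M47, Dept=Y71): rows 3, 6, 7 → Office = m, m, m ✓
(Name=M47, Dept=Y14): rows 4, 9 → Office = i, i ✓
(Name=M62, Dept=Y14): row 5 → Office = l ✓
Every {Name, Dept} value is associated with a single Office value, so {Name, Dept} -> Office holds.

Yes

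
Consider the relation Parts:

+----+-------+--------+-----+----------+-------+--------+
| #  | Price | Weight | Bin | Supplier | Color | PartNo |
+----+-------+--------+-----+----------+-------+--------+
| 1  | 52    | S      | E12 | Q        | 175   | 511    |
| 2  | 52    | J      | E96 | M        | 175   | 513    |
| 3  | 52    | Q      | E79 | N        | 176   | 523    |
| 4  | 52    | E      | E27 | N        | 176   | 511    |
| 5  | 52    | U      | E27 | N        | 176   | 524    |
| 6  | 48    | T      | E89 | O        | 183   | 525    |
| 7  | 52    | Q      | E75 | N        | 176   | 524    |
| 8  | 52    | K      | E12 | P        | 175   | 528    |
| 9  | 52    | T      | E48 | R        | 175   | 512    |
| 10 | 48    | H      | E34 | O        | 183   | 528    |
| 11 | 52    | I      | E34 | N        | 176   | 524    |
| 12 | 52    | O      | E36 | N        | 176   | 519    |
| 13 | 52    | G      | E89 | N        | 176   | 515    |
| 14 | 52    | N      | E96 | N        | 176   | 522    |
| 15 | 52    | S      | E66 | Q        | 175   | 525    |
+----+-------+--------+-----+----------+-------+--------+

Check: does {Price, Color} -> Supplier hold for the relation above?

(Price=52, Color=175): rows 1, 2, 8, 9, 15 → Supplier takes values {Q, M, P, R} — violation
(Price=52, Color=176): rows 3, 4, 5, 7, 11, 12, 13, 14 → Supplier = N, N, N, N, N, N, N, N ✓
(Price=48, Color=183): rows 6, 10 → Supplier = O, O ✓
Two rows agree on {Price, Color} but differ on Supplier, so {Price, Color} -> Supplier does not hold.

No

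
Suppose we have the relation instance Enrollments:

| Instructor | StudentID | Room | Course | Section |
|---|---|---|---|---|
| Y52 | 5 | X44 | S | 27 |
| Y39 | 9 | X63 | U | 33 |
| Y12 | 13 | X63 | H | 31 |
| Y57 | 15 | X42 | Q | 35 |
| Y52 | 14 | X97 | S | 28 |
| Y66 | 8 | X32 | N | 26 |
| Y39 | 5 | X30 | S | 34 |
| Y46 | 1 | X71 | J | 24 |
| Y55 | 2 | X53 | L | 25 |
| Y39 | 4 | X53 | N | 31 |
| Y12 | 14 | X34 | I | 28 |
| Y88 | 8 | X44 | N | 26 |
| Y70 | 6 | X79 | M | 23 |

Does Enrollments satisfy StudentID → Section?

No

StudentID=5: 2 rows → Section takes values {27, 34} — violation
StudentID=9: 1 row → Section = 33 ✓
StudentID=13: 1 row → Section = 31 ✓
StudentID=15: 1 row → Section = 35 ✓
StudentID=14: 2 rows → Section = 28, 28 ✓
StudentID=8: 2 rows → Section = 26, 26 ✓
StudentID=1: 1 row → Section = 24 ✓
StudentID=2: 1 row → Section = 25 ✓
StudentID=4: 1 row → Section = 31 ✓
StudentID=6: 1 row → Section = 23 ✓
Two rows agree on StudentID but differ on Section, so StudentID → Section does not hold.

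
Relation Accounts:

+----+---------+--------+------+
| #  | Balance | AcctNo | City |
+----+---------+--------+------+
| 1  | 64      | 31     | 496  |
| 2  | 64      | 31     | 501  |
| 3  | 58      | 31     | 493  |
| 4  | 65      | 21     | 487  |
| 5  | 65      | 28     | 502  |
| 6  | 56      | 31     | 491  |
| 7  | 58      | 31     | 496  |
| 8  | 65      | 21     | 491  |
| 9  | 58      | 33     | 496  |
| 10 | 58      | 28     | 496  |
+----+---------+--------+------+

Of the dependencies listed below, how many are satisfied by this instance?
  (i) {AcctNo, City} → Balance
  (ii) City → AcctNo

0

(i) {AcctNo, City} → Balance: (AcctNo=31, City=496): rows 1, 7 → Balance takes values {64, 58} — violation — fails.
(ii) City → AcctNo: City=496: rows 1, 7, 9, 10 → AcctNo takes values {31, 33, 28} — violation; City=491: rows 6, 8 → AcctNo takes values {31, 21} — violation — fails.
None of the 2 dependencies hold.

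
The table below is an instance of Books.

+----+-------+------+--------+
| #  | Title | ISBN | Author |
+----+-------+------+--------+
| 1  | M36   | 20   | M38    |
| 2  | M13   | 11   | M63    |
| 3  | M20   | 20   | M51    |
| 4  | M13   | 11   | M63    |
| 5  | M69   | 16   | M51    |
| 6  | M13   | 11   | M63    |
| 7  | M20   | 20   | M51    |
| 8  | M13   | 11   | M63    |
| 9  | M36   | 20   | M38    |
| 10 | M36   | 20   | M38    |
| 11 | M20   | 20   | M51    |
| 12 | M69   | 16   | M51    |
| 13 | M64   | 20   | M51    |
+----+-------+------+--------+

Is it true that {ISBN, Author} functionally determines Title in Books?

No

(ISBN=20, Author=M38): rows 1, 9, 10 → Title = M36, M36, M36 ✓
(ISBN=11, Author=M63): rows 2, 4, 6, 8 → Title = M13, M13, M13, M13 ✓
(ISBN=20, Author=M51): rows 3, 7, 11, 13 → Title takes values {M20, M64} — violation
(ISBN=16, Author=M51): rows 5, 12 → Title = M69, M69 ✓
Two rows agree on {ISBN, Author} but differ on Title, so {ISBN, Author} -> Title does not hold.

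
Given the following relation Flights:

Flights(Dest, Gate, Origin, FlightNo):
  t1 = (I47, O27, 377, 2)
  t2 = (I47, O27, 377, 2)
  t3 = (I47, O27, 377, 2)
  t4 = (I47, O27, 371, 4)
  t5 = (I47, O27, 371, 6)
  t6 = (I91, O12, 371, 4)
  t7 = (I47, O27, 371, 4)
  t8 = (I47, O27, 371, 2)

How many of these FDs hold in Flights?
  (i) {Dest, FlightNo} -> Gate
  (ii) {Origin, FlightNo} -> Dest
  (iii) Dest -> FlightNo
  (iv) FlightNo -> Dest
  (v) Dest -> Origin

(i) {Dest, FlightNo} -> Gate: every LHS value maps to a single RHS value — holds.
(ii) {Origin, FlightNo} -> Dest: (Origin=371, FlightNo=4): rows 4, 6, 7 → Dest takes values {I47, I91} — violation — fails.
(iii) Dest -> FlightNo: Dest=I47: rows 1, 2, 3, 4, 5, 7, 8 → FlightNo takes values {2, 4, 6} — violation — fails.
(iv) FlightNo -> Dest: FlightNo=4: rows 4, 6, 7 → Dest takes values {I47, I91} — violation — fails.
(v) Dest -> Origin: Dest=I47: rows 1, 2, 3, 4, 5, 7, 8 → Origin takes values {377, 371} — violation — fails.
1 of the 5 dependencies holds.

1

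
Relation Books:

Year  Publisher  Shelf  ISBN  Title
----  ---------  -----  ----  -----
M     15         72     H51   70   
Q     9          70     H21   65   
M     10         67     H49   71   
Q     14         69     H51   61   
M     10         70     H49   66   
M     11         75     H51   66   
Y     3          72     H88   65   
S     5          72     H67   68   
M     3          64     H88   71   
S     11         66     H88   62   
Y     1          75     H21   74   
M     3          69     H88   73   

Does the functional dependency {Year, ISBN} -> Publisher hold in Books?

(Year=M, ISBN=H51): 2 rows → Publisher takes values {15, 11} — violation
(Year=Q, ISBN=H21): 1 row → Publisher = 9 ✓
(Year=M, ISBN=H49): 2 rows → Publisher = 10, 10 ✓
(Year=Q, ISBN=H51): 1 row → Publisher = 14 ✓
(Year=Y, ISBN=H88): 1 row → Publisher = 3 ✓
(Year=S, ISBN=H67): 1 row → Publisher = 5 ✓
(Year=M, ISBN=H88): 2 rows → Publisher = 3, 3 ✓
(Year=S, ISBN=H88): 1 row → Publisher = 11 ✓
(Year=Y, ISBN=H21): 1 row → Publisher = 1 ✓
Two rows agree on {Year, ISBN} but differ on Publisher, so {Year, ISBN} -> Publisher does not hold.

No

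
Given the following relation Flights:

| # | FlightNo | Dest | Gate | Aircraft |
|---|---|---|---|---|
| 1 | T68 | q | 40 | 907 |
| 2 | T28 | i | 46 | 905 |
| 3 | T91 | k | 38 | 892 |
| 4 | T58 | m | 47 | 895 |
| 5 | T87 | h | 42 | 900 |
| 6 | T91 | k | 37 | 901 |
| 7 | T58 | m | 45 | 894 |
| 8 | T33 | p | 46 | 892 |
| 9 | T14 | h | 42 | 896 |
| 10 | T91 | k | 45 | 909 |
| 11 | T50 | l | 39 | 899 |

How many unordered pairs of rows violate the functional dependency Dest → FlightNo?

1

Dest=k: all 3 rows agree on FlightNo — 0 pairs.
Dest=m: all 2 rows agree on FlightNo — 0 pairs.
Dest=h: violating pairs (5,9) — 1 pair.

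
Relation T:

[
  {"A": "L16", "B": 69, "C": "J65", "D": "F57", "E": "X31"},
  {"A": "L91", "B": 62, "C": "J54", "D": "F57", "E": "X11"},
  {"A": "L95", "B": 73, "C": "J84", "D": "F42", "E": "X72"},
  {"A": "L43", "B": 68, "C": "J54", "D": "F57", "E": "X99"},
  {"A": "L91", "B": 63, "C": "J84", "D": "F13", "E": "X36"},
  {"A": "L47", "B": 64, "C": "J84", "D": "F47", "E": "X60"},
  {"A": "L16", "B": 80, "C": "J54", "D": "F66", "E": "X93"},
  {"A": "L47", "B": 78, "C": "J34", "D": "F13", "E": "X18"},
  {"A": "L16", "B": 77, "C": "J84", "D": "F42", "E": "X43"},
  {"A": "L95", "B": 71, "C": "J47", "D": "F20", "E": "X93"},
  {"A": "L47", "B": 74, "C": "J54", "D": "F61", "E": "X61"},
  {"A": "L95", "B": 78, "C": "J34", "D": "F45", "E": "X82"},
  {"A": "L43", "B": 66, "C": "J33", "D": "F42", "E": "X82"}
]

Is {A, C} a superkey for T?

Yes

All 13 rows have distinct {A, C} values, so {A, C} → (all attributes) holds and {A, C} is a superkey.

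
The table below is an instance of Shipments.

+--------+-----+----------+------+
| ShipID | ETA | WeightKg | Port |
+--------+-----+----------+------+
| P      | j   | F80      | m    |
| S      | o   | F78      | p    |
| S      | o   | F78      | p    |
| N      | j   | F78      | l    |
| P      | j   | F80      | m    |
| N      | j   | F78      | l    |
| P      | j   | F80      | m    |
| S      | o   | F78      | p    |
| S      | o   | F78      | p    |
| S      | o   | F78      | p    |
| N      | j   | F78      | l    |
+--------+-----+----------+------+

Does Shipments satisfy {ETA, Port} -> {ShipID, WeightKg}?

(ETA=j, Port=m): 3 rows → {ShipID,WeightKg} = (P, F80), (P, F80), (P, F80) ✓
(ETA=o, Port=p): 5 rows → {ShipID,WeightKg} = (S, F78), (S, F78), (S, F78), (S, F78), (S, F78) ✓
(ETA=j, Port=l): 3 rows → {ShipID,WeightKg} = (N, F78), (N, F78), (N, F78) ✓
Every {ETA, Port} value is associated with a single {ShipID, WeightKg} value, so {ETA, Port} -> {ShipID, WeightKg} holds.

Yes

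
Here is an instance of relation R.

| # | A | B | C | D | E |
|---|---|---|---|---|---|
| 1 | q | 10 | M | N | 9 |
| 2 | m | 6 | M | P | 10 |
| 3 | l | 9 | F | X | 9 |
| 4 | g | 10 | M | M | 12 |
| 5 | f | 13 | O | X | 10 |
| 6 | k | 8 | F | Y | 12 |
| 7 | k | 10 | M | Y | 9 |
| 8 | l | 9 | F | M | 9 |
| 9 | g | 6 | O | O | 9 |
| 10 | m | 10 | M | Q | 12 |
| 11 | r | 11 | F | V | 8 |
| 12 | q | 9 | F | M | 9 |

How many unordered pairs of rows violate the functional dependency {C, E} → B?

0

(C=M, E=9): all 2 rows agree on B — 0 pairs.
(C=F, E=9): all 3 rows agree on B — 0 pairs.
(C=M, E=12): all 2 rows agree on B — 0 pairs.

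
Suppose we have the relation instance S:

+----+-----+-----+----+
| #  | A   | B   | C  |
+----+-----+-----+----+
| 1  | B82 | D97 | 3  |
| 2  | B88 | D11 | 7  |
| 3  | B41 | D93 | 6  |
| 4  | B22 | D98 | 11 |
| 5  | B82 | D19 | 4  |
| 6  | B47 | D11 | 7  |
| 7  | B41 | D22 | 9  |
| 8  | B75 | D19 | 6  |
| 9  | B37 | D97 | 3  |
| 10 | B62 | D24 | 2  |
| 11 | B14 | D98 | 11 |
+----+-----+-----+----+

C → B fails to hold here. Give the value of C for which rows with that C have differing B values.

C=3: rows 1, 9 → B = D97, D97 ✓
C=7: rows 2, 6 → B = D11, D11 ✓
C=6: rows 3, 8 → B takes values {D93, D19} — violation
C=11: rows 4, 11 → B = D98, D98 ✓
C=4: row 5 → B = D19 ✓
C=9: row 7 → B = D22 ✓
C=2: row 10 → B = D24 ✓
The only C value with inconsistent B is C=6.

6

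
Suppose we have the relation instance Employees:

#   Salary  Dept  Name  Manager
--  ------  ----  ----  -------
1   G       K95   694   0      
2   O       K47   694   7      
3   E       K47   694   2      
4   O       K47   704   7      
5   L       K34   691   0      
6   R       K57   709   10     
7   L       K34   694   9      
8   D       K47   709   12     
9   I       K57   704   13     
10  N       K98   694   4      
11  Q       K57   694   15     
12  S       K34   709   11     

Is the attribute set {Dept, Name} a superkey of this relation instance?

No

Rows 2 and 3 have the same {Dept, Name} value (Dept=K47, Name=694) but are distinct tuples, so {Dept, Name} does not determine every attribute — not a superkey.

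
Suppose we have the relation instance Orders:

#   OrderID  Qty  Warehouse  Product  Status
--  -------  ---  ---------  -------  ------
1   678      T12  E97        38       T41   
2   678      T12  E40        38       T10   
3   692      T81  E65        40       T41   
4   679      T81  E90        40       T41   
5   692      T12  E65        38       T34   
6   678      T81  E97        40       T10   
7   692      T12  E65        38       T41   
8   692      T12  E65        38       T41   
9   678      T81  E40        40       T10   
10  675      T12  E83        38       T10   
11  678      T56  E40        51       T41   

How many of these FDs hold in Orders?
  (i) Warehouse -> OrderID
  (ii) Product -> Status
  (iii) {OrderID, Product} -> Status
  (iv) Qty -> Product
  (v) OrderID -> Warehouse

2

(i) Warehouse -> OrderID: every LHS value maps to a single RHS value — holds.
(ii) Product -> Status: Product=38: rows 1, 2, 5, 7, 8, 10 → Status takes values {T41, T10, T34} — violation; Product=40: rows 3, 4, 6, 9 → Status takes values {T41, T10} — violation — fails.
(iii) {OrderID, Product} -> Status: (OrderID=678, Product=38): rows 1, 2 → Status takes values {T41, T10} — violation; (OrderID=692, Product=38): rows 5, 7, 8 → Status takes values {T34, T41} — violation — fails.
(iv) Qty -> Product: every LHS value maps to a single RHS value — holds.
(v) OrderID -> Warehouse: OrderID=678: rows 1, 2, 6, 9, 11 → Warehouse takes values {E97, E40} — violation — fails.
2 of the 5 dependencies hold.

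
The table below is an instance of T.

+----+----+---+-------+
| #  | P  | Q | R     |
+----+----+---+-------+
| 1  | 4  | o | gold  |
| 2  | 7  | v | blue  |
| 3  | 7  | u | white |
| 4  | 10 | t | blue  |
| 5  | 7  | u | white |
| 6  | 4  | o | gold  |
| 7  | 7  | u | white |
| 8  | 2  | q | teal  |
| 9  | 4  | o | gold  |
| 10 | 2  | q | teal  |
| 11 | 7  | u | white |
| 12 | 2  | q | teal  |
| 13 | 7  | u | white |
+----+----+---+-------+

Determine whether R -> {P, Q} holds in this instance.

R=gold: rows 1, 6, 9 → {P,Q} = (4, o), (4, o), (4, o) ✓
R=blue: rows 2, 4 → {P,Q} takes values {(7, v), (10, t)} — violation
R=white: rows 3, 5, 7, 11, 13 → {P,Q} = (7, u), (7, u), (7, u), (7, u), (7, u) ✓
R=teal: rows 8, 10, 12 → {P,Q} = (2, q), (2, q), (2, q) ✓
Two rows agree on R but differ on {P, Q}, so R -> {P, Q} does not hold.

No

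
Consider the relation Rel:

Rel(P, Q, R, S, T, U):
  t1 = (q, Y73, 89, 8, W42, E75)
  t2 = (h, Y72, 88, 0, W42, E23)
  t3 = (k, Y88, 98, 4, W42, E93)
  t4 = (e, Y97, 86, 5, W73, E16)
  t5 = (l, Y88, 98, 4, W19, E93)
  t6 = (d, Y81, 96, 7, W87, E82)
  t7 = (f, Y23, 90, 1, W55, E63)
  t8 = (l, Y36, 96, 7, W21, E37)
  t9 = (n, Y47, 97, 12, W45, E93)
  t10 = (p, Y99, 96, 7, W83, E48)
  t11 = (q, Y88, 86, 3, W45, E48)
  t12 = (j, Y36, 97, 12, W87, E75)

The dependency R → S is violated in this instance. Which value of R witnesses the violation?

R=89: row 1 → S = 8 ✓
R=88: row 2 → S = 0 ✓
R=98: rows 3, 5 → S = 4, 4 ✓
R=86: rows 4, 11 → S takes values {5, 3} — violation
R=96: rows 6, 8, 10 → S = 7, 7, 7 ✓
R=90: row 7 → S = 1 ✓
R=97: rows 9, 12 → S = 12, 12 ✓
The only R value with inconsistent S is R=86.

86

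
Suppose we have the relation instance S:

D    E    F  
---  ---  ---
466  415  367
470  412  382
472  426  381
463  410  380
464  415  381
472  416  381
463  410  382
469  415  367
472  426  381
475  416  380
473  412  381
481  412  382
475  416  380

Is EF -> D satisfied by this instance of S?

No

(E=415, F=367): 2 rows → D takes values {466, 469} — violation
(E=412, F=382): 2 rows → D takes values {470, 481} — violation
(E=426, F=381): 2 rows → D = 472, 472 ✓
(E=410, F=380): 1 row → D = 463 ✓
(E=415, F=381): 1 row → D = 464 ✓
(E=416, F=381): 1 row → D = 472 ✓
(E=410, F=382): 1 row → D = 463 ✓
(E=416, F=380): 2 rows → D = 475, 475 ✓
(E=412, F=381): 1 row → D = 473 ✓
Two rows agree on EF but differ on D, so EF -> D does not hold.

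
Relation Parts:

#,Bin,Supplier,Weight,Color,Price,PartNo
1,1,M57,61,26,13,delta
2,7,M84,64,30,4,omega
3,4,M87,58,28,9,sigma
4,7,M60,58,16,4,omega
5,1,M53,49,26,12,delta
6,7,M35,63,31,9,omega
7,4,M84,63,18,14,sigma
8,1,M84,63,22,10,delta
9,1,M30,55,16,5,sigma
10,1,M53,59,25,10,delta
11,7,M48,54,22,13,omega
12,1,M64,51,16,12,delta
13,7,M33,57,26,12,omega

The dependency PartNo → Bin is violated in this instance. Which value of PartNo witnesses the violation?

PartNo=delta: rows 1, 5, 8, 10, 12 → Bin = 1, 1, 1, 1, 1 ✓
PartNo=omega: rows 2, 4, 6, 11, 13 → Bin = 7, 7, 7, 7, 7 ✓
PartNo=sigma: rows 3, 7, 9 → Bin takes values {4, 1} — violation
The only PartNo value with inconsistent Bin is PartNo=sigma.

sigma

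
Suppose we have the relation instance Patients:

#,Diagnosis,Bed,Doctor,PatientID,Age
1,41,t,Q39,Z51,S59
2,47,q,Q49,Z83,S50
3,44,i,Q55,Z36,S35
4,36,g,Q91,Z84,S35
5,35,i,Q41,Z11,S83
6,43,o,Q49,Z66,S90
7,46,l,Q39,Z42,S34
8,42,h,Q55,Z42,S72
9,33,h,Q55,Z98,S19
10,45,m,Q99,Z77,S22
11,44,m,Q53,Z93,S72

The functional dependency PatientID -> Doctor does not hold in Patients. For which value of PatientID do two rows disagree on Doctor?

PatientID=Z51: row 1 → Doctor = Q39 ✓
PatientID=Z83: row 2 → Doctor = Q49 ✓
PatientID=Z36: row 3 → Doctor = Q55 ✓
PatientID=Z84: row 4 → Doctor = Q91 ✓
PatientID=Z11: row 5 → Doctor = Q41 ✓
PatientID=Z66: row 6 → Doctor = Q49 ✓
PatientID=Z42: rows 7, 8 → Doctor takes values {Q39, Q55} — violation
PatientID=Z98: row 9 → Doctor = Q55 ✓
PatientID=Z77: row 10 → Doctor = Q99 ✓
PatientID=Z93: row 11 → Doctor = Q53 ✓
The only PatientID value with inconsistent Doctor is PatientID=Z42.

Z42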